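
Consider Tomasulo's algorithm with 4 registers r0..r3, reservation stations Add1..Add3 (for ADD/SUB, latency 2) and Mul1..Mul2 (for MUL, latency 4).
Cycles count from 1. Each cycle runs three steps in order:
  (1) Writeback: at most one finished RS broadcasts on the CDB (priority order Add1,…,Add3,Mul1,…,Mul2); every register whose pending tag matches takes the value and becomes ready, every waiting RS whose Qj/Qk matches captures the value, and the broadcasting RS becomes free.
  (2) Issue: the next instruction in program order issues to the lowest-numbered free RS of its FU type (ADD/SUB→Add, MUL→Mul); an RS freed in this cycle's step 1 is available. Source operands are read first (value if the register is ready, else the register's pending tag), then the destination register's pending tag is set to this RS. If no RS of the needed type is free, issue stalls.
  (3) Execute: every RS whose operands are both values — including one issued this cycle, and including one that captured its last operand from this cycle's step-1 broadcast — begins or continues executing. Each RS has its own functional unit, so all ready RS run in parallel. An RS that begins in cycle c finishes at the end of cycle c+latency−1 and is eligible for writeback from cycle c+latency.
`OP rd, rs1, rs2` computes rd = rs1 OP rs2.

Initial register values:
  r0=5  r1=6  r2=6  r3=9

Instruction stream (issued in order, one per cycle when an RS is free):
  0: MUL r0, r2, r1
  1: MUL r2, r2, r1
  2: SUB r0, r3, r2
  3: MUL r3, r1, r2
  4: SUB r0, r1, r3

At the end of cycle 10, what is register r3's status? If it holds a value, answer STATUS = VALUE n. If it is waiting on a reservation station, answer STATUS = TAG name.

STATUS = VALUE 216

  c1: issue MUL r0<-Mul1  regs: r0:Mul1,r1:6,r2:6,r3:9
  c2: issue MUL r2<-Mul2  regs: r0:Mul1,r1:6,r2:Mul2,r3:9
  c3: issue SUB r0<-Add1  regs: r0:Add1,r1:6,r2:Mul2,r3:9
  c4: stall  regs: r0:Add1,r1:6,r2:Mul2,r3:9
  c5: CDB Mul1=36; issue MUL r3<-Mul1  regs: r0:Add1,r1:6,r2:Mul2,r3:Mul1
  c6: CDB Mul2=36; issue SUB r0<-Add2  regs: r0:Add2,r1:6,r2:36,r3:Mul1
  c7: -  regs: r0:Add2,r1:6,r2:36,r3:Mul1
  c8: CDB Add1=-27  regs: r0:Add2,r1:6,r2:36,r3:Mul1
  c9: -  regs: r0:Add2,r1:6,r2:36,r3:Mul1
  c10: CDB Mul1=216  regs: r0:Add2,r1:6,r2:36,r3:216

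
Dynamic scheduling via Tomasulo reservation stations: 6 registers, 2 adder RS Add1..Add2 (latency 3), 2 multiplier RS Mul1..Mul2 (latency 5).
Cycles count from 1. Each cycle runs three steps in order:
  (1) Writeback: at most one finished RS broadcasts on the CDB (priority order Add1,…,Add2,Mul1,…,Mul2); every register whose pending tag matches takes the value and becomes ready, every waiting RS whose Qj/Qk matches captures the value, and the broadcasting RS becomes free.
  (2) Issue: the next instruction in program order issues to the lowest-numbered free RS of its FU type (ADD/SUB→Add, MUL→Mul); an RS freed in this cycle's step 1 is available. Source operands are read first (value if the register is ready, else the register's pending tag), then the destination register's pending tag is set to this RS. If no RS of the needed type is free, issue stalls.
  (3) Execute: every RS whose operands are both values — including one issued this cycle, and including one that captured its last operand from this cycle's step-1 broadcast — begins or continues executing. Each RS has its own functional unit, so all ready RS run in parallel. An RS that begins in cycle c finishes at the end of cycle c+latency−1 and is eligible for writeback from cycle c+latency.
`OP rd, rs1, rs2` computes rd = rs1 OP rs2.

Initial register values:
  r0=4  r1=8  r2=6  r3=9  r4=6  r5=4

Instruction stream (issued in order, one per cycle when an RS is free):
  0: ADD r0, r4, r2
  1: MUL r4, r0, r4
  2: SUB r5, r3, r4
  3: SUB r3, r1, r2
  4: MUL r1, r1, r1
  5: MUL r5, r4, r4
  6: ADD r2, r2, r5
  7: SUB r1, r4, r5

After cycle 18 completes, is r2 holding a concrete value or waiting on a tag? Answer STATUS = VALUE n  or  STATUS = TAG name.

STATUS = VALUE 5190

  c1: issue ADD r0<-Add1  regs: r0:Add1,r1:8,r2:6,r3:9,r4:6,r5:4
  c2: issue MUL r4<-Mul1  regs: r0:Add1,r1:8,r2:6,r3:9,r4:Mul1,r5:4
  c3: issue SUB r5<-Add2  regs: r0:Add1,r1:8,r2:6,r3:9,r4:Mul1,r5:Add2
  c4: CDB Add1=12; issue SUB r3<-Add1  regs: r0:12,r1:8,r2:6,r3:Add1,r4:Mul1,r5:Add2
  c5: issue MUL r1<-Mul2  regs: r0:12,r1:Mul2,r2:6,r3:Add1,r4:Mul1,r5:Add2
  c6: stall  regs: r0:12,r1:Mul2,r2:6,r3:Add1,r4:Mul1,r5:Add2
  c7: CDB Add1=2; stall  regs: r0:12,r1:Mul2,r2:6,r3:2,r4:Mul1,r5:Add2
  c8: stall  regs: r0:12,r1:Mul2,r2:6,r3:2,r4:Mul1,r5:Add2
  c9: CDB Mul1=72; issue MUL r5<-Mul1  regs: r0:12,r1:Mul2,r2:6,r3:2,r4:72,r5:Mul1
  c10: CDB Mul2=64; issue ADD r2<-Add1  regs: r0:12,r1:64,r2:Add1,r3:2,r4:72,r5:Mul1
  c11: stall  regs: r0:12,r1:64,r2:Add1,r3:2,r4:72,r5:Mul1
  c12: CDB Add2=-63; issue SUB r1<-Add2  regs: r0:12,r1:Add2,r2:Add1,r3:2,r4:72,r5:Mul1
  c13: -  regs: r0:12,r1:Add2,r2:Add1,r3:2,r4:72,r5:Mul1
  c14: CDB Mul1=5184  regs: r0:12,r1:Add2,r2:Add1,r3:2,r4:72,r5:5184
  c15: -  regs: r0:12,r1:Add2,r2:Add1,r3:2,r4:72,r5:5184
  c16: -  regs: r0:12,r1:Add2,r2:Add1,r3:2,r4:72,r5:5184
  c17: CDB Add1=5190  regs: r0:12,r1:Add2,r2:5190,r3:2,r4:72,r5:5184
  c18: CDB Add2=-5112  regs: r0:12,r1:-5112,r2:5190,r3:2,r4:72,r5:5184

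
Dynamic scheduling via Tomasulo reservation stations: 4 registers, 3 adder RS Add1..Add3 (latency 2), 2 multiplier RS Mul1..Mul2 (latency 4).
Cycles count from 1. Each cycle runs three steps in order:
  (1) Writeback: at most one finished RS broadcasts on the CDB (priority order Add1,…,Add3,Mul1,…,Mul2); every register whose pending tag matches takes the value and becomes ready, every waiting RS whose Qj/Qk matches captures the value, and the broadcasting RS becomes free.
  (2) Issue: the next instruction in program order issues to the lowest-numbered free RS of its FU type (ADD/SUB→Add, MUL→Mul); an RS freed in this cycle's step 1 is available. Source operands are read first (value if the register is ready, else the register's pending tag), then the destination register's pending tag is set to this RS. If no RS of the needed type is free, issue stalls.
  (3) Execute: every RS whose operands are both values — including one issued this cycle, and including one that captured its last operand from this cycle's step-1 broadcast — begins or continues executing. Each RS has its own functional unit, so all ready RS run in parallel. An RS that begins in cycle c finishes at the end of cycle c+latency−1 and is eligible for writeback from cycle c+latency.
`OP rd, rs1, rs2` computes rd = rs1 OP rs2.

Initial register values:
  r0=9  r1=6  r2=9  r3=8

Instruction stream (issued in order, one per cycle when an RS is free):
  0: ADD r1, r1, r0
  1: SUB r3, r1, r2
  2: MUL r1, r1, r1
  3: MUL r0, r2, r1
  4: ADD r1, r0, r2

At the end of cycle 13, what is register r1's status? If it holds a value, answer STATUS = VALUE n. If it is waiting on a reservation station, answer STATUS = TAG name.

  c1: issue ADD r1<-Add1  regs: r0:9,r1:Add1,r2:9,r3:8
  c2: issue SUB r3<-Add2  regs: r0:9,r1:Add1,r2:9,r3:Add2
  c3: CDB Add1=15; issue MUL r1<-Mul1  regs: r0:9,r1:Mul1,r2:9,r3:Add2
  c4: issue MUL r0<-Mul2  regs: r0:Mul2,r1:Mul1,r2:9,r3:Add2
  c5: CDB Add2=6; issue ADD r1<-Add1  regs: r0:Mul2,r1:Add1,r2:9,r3:6
  c6: -  regs: r0:Mul2,r1:Add1,r2:9,r3:6
  c7: CDB Mul1=225  regs: r0:Mul2,r1:Add1,r2:9,r3:6
  c8: -  regs: r0:Mul2,r1:Add1,r2:9,r3:6
  c9: -  regs: r0:Mul2,r1:Add1,r2:9,r3:6
  c10: -  regs: r0:Mul2,r1:Add1,r2:9,r3:6
  c11: CDB Mul2=2025  regs: r0:2025,r1:Add1,r2:9,r3:6
  c12: -  regs: r0:2025,r1:Add1,r2:9,r3:6
  c13: CDB Add1=2034  regs: r0:2025,r1:2034,r2:9,r3:6

STATUS = VALUE 2034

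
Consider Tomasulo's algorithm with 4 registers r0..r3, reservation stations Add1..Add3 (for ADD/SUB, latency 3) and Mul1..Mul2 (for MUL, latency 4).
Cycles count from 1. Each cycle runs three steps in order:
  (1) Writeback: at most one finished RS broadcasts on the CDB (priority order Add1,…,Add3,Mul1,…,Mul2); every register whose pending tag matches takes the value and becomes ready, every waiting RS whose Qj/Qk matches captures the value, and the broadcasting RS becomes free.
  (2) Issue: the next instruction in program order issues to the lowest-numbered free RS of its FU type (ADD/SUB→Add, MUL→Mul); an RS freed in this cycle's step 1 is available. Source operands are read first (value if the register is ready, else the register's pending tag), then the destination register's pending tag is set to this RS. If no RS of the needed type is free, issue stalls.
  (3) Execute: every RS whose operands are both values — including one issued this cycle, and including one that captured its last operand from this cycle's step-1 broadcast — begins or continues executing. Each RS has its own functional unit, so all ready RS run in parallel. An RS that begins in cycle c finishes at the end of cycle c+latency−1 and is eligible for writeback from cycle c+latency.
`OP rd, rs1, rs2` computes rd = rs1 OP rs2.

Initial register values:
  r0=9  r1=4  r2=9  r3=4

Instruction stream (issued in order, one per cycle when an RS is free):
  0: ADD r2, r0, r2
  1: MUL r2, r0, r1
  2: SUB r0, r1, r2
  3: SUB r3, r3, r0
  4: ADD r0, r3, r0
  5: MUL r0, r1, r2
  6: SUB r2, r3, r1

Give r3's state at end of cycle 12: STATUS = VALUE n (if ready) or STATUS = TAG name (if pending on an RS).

STATUS = VALUE 36

cycle 1: issue ADD r2<-Add1 // r0:9,r1:4,r2:Add1,r3:4
cycle 2: issue MUL r2<-Mul1 // r0:9,r1:4,r2:Mul1,r3:4
cycle 3: issue SUB r0<-Add2 // r0:Add2,r1:4,r2:Mul1,r3:4
cycle 4: CDB Add1=18; issue SUB r3<-Add1 // r0:Add2,r1:4,r2:Mul1,r3:Add1
cycle 5: issue ADD r0<-Add3 // r0:Add3,r1:4,r2:Mul1,r3:Add1
cycle 6: CDB Mul1=36; issue MUL r0<-Mul1 // r0:Mul1,r1:4,r2:36,r3:Add1
cycle 7: stall // r0:Mul1,r1:4,r2:36,r3:Add1
cycle 8: stall // r0:Mul1,r1:4,r2:36,r3:Add1
cycle 9: CDB Add2=-32; issue SUB r2<-Add2 // r0:Mul1,r1:4,r2:Add2,r3:Add1
cycle 10: CDB Mul1=144 // r0:144,r1:4,r2:Add2,r3:Add1
cycle 11: - // r0:144,r1:4,r2:Add2,r3:Add1
cycle 12: CDB Add1=36 // r0:144,r1:4,r2:Add2,r3:36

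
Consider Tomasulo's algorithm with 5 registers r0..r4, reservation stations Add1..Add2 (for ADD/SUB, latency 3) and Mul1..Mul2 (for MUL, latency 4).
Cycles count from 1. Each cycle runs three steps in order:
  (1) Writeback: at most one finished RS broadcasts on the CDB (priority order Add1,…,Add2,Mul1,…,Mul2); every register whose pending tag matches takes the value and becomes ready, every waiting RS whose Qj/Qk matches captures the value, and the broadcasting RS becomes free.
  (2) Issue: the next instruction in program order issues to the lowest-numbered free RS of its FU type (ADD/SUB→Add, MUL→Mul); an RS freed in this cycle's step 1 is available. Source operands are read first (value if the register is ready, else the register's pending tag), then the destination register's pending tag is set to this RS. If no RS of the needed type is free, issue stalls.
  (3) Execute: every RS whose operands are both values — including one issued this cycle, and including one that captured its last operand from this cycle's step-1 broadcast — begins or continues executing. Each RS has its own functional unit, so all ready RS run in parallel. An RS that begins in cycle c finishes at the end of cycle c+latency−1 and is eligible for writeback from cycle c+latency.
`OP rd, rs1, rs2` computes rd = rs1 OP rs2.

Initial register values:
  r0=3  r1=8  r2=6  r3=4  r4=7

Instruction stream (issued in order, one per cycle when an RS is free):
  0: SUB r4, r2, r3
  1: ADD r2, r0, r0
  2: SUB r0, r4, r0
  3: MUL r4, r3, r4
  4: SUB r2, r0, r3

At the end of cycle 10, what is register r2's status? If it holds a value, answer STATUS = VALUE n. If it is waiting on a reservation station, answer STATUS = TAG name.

c1: issue SUB r4<-Add1 | r0:3,r1:8,r2:6,r3:4,r4:Add1
c2: issue ADD r2<-Add2 | r0:3,r1:8,r2:Add2,r3:4,r4:Add1
c3: stall | r0:3,r1:8,r2:Add2,r3:4,r4:Add1
c4: CDB Add1=2; issue SUB r0<-Add1 | r0:Add1,r1:8,r2:Add2,r3:4,r4:2
c5: CDB Add2=6; issue MUL r4<-Mul1 | r0:Add1,r1:8,r2:6,r3:4,r4:Mul1
c6: issue SUB r2<-Add2 | r0:Add1,r1:8,r2:Add2,r3:4,r4:Mul1
c7: CDB Add1=-1 | r0:-1,r1:8,r2:Add2,r3:4,r4:Mul1
c8: - | r0:-1,r1:8,r2:Add2,r3:4,r4:Mul1
c9: CDB Mul1=8 | r0:-1,r1:8,r2:Add2,r3:4,r4:8
c10: CDB Add2=-5 | r0:-1,r1:8,r2:-5,r3:4,r4:8

STATUS = VALUE -5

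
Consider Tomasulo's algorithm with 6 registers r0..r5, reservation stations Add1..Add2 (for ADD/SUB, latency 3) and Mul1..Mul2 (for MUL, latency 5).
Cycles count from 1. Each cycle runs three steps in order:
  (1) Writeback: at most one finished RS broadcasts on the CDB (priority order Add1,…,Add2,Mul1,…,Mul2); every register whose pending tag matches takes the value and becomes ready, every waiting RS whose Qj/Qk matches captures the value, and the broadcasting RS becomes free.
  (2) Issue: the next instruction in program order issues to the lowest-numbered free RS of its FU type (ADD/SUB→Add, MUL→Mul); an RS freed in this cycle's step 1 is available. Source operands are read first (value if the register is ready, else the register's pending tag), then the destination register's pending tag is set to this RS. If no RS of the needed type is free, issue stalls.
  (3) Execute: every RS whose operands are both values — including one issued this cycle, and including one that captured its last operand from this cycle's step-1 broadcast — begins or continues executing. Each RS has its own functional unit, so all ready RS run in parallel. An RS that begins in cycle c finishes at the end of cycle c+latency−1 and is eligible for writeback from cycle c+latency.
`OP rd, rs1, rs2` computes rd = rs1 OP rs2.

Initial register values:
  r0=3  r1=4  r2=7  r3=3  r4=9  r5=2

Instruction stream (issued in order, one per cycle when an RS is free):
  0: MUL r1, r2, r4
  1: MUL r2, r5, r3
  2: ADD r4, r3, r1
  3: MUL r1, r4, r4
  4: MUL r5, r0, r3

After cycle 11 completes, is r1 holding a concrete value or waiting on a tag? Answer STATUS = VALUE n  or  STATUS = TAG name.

c1: issue MUL r1<-Mul1 | r0:3,r1:Mul1,r2:7,r3:3,r4:9,r5:2
c2: issue MUL r2<-Mul2 | r0:3,r1:Mul1,r2:Mul2,r3:3,r4:9,r5:2
c3: issue ADD r4<-Add1 | r0:3,r1:Mul1,r2:Mul2,r3:3,r4:Add1,r5:2
c4: stall | r0:3,r1:Mul1,r2:Mul2,r3:3,r4:Add1,r5:2
c5: stall | r0:3,r1:Mul1,r2:Mul2,r3:3,r4:Add1,r5:2
c6: CDB Mul1=63; issue MUL r1<-Mul1 | r0:3,r1:Mul1,r2:Mul2,r3:3,r4:Add1,r5:2
c7: CDB Mul2=6; issue MUL r5<-Mul2 | r0:3,r1:Mul1,r2:6,r3:3,r4:Add1,r5:Mul2
c8: - | r0:3,r1:Mul1,r2:6,r3:3,r4:Add1,r5:Mul2
c9: CDB Add1=66 | r0:3,r1:Mul1,r2:6,r3:3,r4:66,r5:Mul2
c10: - | r0:3,r1:Mul1,r2:6,r3:3,r4:66,r5:Mul2
c11: - | r0:3,r1:Mul1,r2:6,r3:3,r4:66,r5:Mul2

STATUS = TAG Mul1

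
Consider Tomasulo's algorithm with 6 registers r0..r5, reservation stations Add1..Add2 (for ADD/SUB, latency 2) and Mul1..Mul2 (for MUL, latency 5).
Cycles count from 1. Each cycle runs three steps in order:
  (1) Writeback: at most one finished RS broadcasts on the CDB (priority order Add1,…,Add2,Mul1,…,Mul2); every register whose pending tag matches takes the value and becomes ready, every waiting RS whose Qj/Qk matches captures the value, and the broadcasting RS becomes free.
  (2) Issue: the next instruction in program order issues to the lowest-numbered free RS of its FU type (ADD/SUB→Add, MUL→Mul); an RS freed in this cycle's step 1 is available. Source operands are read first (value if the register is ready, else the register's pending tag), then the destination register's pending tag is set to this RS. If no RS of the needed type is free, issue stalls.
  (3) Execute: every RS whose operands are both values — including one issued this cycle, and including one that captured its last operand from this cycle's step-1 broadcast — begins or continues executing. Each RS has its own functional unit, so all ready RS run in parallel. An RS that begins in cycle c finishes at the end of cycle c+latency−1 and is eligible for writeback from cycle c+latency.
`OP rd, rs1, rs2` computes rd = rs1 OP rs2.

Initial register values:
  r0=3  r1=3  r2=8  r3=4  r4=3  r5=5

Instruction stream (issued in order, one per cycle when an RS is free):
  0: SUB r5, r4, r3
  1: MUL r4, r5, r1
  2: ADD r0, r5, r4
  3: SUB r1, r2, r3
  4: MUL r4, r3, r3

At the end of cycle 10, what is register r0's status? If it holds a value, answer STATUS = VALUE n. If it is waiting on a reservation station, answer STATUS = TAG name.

STATUS = VALUE -4

c1: issue SUB r5<-Add1 | r0:3,r1:3,r2:8,r3:4,r4:3,r5:Add1
c2: issue MUL r4<-Mul1 | r0:3,r1:3,r2:8,r3:4,r4:Mul1,r5:Add1
c3: CDB Add1=-1; issue ADD r0<-Add1 | r0:Add1,r1:3,r2:8,r3:4,r4:Mul1,r5:-1
c4: issue SUB r1<-Add2 | r0:Add1,r1:Add2,r2:8,r3:4,r4:Mul1,r5:-1
c5: issue MUL r4<-Mul2 | r0:Add1,r1:Add2,r2:8,r3:4,r4:Mul2,r5:-1
c6: CDB Add2=4 | r0:Add1,r1:4,r2:8,r3:4,r4:Mul2,r5:-1
c7: - | r0:Add1,r1:4,r2:8,r3:4,r4:Mul2,r5:-1
c8: CDB Mul1=-3 | r0:Add1,r1:4,r2:8,r3:4,r4:Mul2,r5:-1
c9: - | r0:Add1,r1:4,r2:8,r3:4,r4:Mul2,r5:-1
c10: CDB Add1=-4 | r0:-4,r1:4,r2:8,r3:4,r4:Mul2,r5:-1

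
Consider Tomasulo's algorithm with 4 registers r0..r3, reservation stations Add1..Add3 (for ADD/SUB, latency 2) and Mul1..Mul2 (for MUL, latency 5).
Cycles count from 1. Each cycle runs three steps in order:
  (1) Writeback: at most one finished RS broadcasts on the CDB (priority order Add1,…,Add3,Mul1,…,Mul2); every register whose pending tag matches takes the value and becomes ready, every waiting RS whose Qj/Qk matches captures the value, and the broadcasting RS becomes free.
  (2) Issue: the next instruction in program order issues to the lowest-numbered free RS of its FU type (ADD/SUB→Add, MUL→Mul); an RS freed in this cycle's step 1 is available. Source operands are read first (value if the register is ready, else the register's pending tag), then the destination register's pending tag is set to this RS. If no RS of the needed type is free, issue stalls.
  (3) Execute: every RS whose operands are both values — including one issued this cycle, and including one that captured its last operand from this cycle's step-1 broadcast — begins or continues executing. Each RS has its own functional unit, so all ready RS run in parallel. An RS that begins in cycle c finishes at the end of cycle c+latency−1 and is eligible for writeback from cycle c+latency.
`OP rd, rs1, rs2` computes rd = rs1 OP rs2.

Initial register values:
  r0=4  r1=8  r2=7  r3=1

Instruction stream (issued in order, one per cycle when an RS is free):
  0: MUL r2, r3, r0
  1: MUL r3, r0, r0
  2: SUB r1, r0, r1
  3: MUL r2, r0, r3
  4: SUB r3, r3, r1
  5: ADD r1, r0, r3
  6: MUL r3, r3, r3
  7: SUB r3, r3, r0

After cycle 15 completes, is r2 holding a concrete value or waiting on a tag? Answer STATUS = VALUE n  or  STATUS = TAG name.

STATUS = VALUE 64

cycle 1: issue MUL r2<-Mul1 // r0:4,r1:8,r2:Mul1,r3:1
cycle 2: issue MUL r3<-Mul2 // r0:4,r1:8,r2:Mul1,r3:Mul2
cycle 3: issue SUB r1<-Add1 // r0:4,r1:Add1,r2:Mul1,r3:Mul2
cycle 4: stall // r0:4,r1:Add1,r2:Mul1,r3:Mul2
cycle 5: CDB Add1=-4; stall // r0:4,r1:-4,r2:Mul1,r3:Mul2
cycle 6: CDB Mul1=4; issue MUL r2<-Mul1 // r0:4,r1:-4,r2:Mul1,r3:Mul2
cycle 7: CDB Mul2=16; issue SUB r3<-Add1 // r0:4,r1:-4,r2:Mul1,r3:Add1
cycle 8: issue ADD r1<-Add2 // r0:4,r1:Add2,r2:Mul1,r3:Add1
cycle 9: CDB Add1=20; issue MUL r3<-Mul2 // r0:4,r1:Add2,r2:Mul1,r3:Mul2
cycle 10: issue SUB r3<-Add1 // r0:4,r1:Add2,r2:Mul1,r3:Add1
cycle 11: CDB Add2=24 // r0:4,r1:24,r2:Mul1,r3:Add1
cycle 12: CDB Mul1=64 // r0:4,r1:24,r2:64,r3:Add1
cycle 13: - // r0:4,r1:24,r2:64,r3:Add1
cycle 14: CDB Mul2=400 // r0:4,r1:24,r2:64,r3:Add1
cycle 15: - // r0:4,r1:24,r2:64,r3:Add1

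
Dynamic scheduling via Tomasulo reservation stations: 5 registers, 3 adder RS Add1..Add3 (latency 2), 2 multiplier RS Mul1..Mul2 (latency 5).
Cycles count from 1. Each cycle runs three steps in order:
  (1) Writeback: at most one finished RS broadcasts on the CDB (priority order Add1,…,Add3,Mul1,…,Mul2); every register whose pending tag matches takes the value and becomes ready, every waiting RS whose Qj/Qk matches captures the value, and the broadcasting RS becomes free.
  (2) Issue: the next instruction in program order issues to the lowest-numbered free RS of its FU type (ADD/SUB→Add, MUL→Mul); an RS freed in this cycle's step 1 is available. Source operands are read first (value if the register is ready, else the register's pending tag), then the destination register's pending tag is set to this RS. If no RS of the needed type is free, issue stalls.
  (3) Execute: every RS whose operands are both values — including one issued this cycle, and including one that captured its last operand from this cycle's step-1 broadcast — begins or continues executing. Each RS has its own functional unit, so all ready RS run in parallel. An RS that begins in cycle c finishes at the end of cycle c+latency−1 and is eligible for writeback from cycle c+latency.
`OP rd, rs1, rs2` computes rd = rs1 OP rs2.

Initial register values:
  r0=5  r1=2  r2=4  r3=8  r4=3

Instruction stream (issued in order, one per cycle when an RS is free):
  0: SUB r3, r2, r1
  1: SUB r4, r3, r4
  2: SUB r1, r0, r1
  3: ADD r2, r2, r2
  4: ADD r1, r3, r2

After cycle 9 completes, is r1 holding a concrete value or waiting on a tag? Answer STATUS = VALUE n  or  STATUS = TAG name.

STATUS = VALUE 10

  c1: issue SUB r3<-Add1  regs: r0:5,r1:2,r2:4,r3:Add1,r4:3
  c2: issue SUB r4<-Add2  regs: r0:5,r1:2,r2:4,r3:Add1,r4:Add2
  c3: CDB Add1=2; issue SUB r1<-Add1  regs: r0:5,r1:Add1,r2:4,r3:2,r4:Add2
  c4: issue ADD r2<-Add3  regs: r0:5,r1:Add1,r2:Add3,r3:2,r4:Add2
  c5: CDB Add1=3; issue ADD r1<-Add1  regs: r0:5,r1:Add1,r2:Add3,r3:2,r4:Add2
  c6: CDB Add2=-1  regs: r0:5,r1:Add1,r2:Add3,r3:2,r4:-1
  c7: CDB Add3=8  regs: r0:5,r1:Add1,r2:8,r3:2,r4:-1
  c8: -  regs: r0:5,r1:Add1,r2:8,r3:2,r4:-1
  c9: CDB Add1=10  regs: r0:5,r1:10,r2:8,r3:2,r4:-1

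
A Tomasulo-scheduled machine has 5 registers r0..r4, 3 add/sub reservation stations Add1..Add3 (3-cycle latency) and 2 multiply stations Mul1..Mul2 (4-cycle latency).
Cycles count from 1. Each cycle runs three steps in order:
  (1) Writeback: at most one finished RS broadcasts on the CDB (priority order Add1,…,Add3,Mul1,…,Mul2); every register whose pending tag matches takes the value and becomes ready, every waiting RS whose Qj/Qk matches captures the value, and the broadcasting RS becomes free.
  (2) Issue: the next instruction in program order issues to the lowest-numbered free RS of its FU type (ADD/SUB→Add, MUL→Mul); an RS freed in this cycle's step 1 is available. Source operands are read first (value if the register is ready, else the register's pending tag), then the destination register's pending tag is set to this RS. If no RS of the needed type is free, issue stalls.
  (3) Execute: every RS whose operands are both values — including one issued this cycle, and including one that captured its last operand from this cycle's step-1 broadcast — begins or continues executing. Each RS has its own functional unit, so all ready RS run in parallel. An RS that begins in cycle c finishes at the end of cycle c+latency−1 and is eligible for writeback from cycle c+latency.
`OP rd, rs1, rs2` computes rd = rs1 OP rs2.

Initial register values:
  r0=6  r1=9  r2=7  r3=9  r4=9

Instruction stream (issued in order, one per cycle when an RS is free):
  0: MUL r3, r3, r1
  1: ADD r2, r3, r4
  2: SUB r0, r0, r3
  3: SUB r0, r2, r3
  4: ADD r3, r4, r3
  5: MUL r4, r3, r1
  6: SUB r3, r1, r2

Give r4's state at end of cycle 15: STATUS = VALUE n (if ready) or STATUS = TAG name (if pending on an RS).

STATUS = VALUE 810

  c1: issue MUL r3<-Mul1  regs: r0:6,r1:9,r2:7,r3:Mul1,r4:9
  c2: issue ADD r2<-Add1  regs: r0:6,r1:9,r2:Add1,r3:Mul1,r4:9
  c3: issue SUB r0<-Add2  regs: r0:Add2,r1:9,r2:Add1,r3:Mul1,r4:9
  c4: issue SUB r0<-Add3  regs: r0:Add3,r1:9,r2:Add1,r3:Mul1,r4:9
  c5: CDB Mul1=81; stall  regs: r0:Add3,r1:9,r2:Add1,r3:81,r4:9
  c6: stall  regs: r0:Add3,r1:9,r2:Add1,r3:81,r4:9
  c7: stall  regs: r0:Add3,r1:9,r2:Add1,r3:81,r4:9
  c8: CDB Add1=90; issue ADD r3<-Add1  regs: r0:Add3,r1:9,r2:90,r3:Add1,r4:9
  c9: CDB Add2=-75; issue MUL r4<-Mul1  regs: r0:Add3,r1:9,r2:90,r3:Add1,r4:Mul1
  c10: issue SUB r3<-Add2  regs: r0:Add3,r1:9,r2:90,r3:Add2,r4:Mul1
  c11: CDB Add1=90  regs: r0:Add3,r1:9,r2:90,r3:Add2,r4:Mul1
  c12: CDB Add3=9  regs: r0:9,r1:9,r2:90,r3:Add2,r4:Mul1
  c13: CDB Add2=-81  regs: r0:9,r1:9,r2:90,r3:-81,r4:Mul1
  c14: -  regs: r0:9,r1:9,r2:90,r3:-81,r4:Mul1
  c15: CDB Mul1=810  regs: r0:9,r1:9,r2:90,r3:-81,r4:810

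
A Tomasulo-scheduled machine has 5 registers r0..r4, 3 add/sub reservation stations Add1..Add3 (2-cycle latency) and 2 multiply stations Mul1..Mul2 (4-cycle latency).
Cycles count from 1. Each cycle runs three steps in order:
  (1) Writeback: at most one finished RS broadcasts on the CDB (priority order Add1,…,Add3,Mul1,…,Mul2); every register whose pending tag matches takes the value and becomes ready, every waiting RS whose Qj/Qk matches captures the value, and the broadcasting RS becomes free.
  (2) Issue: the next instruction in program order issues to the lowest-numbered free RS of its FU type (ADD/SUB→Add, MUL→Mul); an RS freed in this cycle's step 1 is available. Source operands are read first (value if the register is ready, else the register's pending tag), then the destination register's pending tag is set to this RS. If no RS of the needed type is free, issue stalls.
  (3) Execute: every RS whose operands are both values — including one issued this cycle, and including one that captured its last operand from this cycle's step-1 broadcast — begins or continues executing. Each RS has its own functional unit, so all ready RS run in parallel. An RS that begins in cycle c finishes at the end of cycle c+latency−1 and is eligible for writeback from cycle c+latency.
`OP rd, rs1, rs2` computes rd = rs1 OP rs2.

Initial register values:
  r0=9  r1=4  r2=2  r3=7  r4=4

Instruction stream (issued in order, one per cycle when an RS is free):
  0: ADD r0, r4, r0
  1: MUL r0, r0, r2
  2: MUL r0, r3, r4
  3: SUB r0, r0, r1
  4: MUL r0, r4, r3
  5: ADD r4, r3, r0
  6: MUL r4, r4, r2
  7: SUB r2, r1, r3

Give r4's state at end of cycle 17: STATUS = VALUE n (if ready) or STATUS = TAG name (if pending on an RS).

STATUS = VALUE 70

cycle 1: issue ADD r0<-Add1 // r0:Add1,r1:4,r2:2,r3:7,r4:4
cycle 2: issue MUL r0<-Mul1 // r0:Mul1,r1:4,r2:2,r3:7,r4:4
cycle 3: CDB Add1=13; issue MUL r0<-Mul2 // r0:Mul2,r1:4,r2:2,r3:7,r4:4
cycle 4: issue SUB r0<-Add1 // r0:Add1,r1:4,r2:2,r3:7,r4:4
cycle 5: stall // r0:Add1,r1:4,r2:2,r3:7,r4:4
cycle 6: stall // r0:Add1,r1:4,r2:2,r3:7,r4:4
cycle 7: CDB Mul1=26; issue MUL r0<-Mul1 // r0:Mul1,r1:4,r2:2,r3:7,r4:4
cycle 8: CDB Mul2=28; issue ADD r4<-Add2 // r0:Mul1,r1:4,r2:2,r3:7,r4:Add2
cycle 9: issue MUL r4<-Mul2 // r0:Mul1,r1:4,r2:2,r3:7,r4:Mul2
cycle 10: CDB Add1=24; issue SUB r2<-Add1 // r0:Mul1,r1:4,r2:Add1,r3:7,r4:Mul2
cycle 11: CDB Mul1=28 // r0:28,r1:4,r2:Add1,r3:7,r4:Mul2
cycle 12: CDB Add1=-3 // r0:28,r1:4,r2:-3,r3:7,r4:Mul2
cycle 13: CDB Add2=35 // r0:28,r1:4,r2:-3,r3:7,r4:Mul2
cycle 14: - // r0:28,r1:4,r2:-3,r3:7,r4:Mul2
cycle 15: - // r0:28,r1:4,r2:-3,r3:7,r4:Mul2
cycle 16: - // r0:28,r1:4,r2:-3,r3:7,r4:Mul2
cycle 17: CDB Mul2=70 // r0:28,r1:4,r2:-3,r3:7,r4:70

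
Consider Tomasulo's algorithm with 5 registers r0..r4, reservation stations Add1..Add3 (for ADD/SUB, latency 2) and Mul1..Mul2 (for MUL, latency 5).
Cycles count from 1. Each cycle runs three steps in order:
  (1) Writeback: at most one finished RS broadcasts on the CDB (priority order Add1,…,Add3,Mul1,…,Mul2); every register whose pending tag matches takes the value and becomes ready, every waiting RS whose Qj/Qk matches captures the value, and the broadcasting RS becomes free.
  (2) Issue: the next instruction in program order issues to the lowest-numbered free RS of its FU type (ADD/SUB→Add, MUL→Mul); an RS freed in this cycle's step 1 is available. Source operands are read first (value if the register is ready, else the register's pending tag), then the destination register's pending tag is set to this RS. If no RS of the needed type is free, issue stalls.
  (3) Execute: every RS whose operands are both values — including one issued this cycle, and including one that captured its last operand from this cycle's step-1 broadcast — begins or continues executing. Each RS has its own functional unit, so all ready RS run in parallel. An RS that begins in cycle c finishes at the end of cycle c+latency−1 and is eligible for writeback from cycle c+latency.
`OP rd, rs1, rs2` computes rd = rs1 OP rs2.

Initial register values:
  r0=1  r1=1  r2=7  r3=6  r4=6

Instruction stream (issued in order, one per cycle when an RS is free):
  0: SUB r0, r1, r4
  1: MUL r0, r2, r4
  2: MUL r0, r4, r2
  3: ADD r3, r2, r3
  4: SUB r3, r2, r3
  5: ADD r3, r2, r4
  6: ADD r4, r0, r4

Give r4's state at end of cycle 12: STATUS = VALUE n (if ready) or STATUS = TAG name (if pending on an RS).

c1: issue SUB r0<-Add1 | r0:Add1,r1:1,r2:7,r3:6,r4:6
c2: issue MUL r0<-Mul1 | r0:Mul1,r1:1,r2:7,r3:6,r4:6
c3: CDB Add1=-5; issue MUL r0<-Mul2 | r0:Mul2,r1:1,r2:7,r3:6,r4:6
c4: issue ADD r3<-Add1 | r0:Mul2,r1:1,r2:7,r3:Add1,r4:6
c5: issue SUB r3<-Add2 | r0:Mul2,r1:1,r2:7,r3:Add2,r4:6
c6: CDB Add1=13; issue ADD r3<-Add1 | r0:Mul2,r1:1,r2:7,r3:Add1,r4:6
c7: CDB Mul1=42; issue ADD r4<-Add3 | r0:Mul2,r1:1,r2:7,r3:Add1,r4:Add3
c8: CDB Add1=13 | r0:Mul2,r1:1,r2:7,r3:13,r4:Add3
c9: CDB Add2=-6 | r0:Mul2,r1:1,r2:7,r3:13,r4:Add3
c10: CDB Mul2=42 | r0:42,r1:1,r2:7,r3:13,r4:Add3
c11: - | r0:42,r1:1,r2:7,r3:13,r4:Add3
c12: CDB Add3=48 | r0:42,r1:1,r2:7,r3:13,r4:48

STATUS = VALUE 48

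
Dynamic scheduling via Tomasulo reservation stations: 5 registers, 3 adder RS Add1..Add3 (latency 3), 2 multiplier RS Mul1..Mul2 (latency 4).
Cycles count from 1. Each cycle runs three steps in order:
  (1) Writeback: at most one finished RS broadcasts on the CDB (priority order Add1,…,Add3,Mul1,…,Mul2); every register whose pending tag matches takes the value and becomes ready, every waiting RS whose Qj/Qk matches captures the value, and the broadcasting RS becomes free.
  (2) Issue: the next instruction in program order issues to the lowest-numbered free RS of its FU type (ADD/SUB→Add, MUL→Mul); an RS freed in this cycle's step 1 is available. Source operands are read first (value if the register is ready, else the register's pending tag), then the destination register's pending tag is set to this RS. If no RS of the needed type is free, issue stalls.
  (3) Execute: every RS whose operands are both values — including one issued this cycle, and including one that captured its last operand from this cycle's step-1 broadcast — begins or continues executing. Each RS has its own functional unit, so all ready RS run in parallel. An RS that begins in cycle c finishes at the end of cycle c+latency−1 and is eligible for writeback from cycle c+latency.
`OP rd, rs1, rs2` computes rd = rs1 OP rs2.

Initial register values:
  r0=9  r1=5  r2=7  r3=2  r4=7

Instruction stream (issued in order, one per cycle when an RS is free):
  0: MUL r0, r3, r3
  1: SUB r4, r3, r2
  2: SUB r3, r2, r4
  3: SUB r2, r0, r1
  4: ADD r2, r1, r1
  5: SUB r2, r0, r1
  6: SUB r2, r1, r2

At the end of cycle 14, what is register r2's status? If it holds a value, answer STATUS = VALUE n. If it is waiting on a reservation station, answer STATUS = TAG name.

STATUS = VALUE 6

  c1: issue MUL r0<-Mul1  regs: r0:Mul1,r1:5,r2:7,r3:2,r4:7
  c2: issue SUB r4<-Add1  regs: r0:Mul1,r1:5,r2:7,r3:2,r4:Add1
  c3: issue SUB r3<-Add2  regs: r0:Mul1,r1:5,r2:7,r3:Add2,r4:Add1
  c4: issue SUB r2<-Add3  regs: r0:Mul1,r1:5,r2:Add3,r3:Add2,r4:Add1
  c5: CDB Add1=-5; issue ADD r2<-Add1  regs: r0:Mul1,r1:5,r2:Add1,r3:Add2,r4:-5
  c6: CDB Mul1=4; stall  regs: r0:4,r1:5,r2:Add1,r3:Add2,r4:-5
  c7: stall  regs: r0:4,r1:5,r2:Add1,r3:Add2,r4:-5
  c8: CDB Add1=10; issue SUB r2<-Add1  regs: r0:4,r1:5,r2:Add1,r3:Add2,r4:-5
  c9: CDB Add2=12; issue SUB r2<-Add2  regs: r0:4,r1:5,r2:Add2,r3:12,r4:-5
  c10: CDB Add3=-1  regs: r0:4,r1:5,r2:Add2,r3:12,r4:-5
  c11: CDB Add1=-1  regs: r0:4,r1:5,r2:Add2,r3:12,r4:-5
  c12: -  regs: r0:4,r1:5,r2:Add2,r3:12,r4:-5
  c13: -  regs: r0:4,r1:5,r2:Add2,r3:12,r4:-5
  c14: CDB Add2=6  regs: r0:4,r1:5,r2:6,r3:12,r4:-5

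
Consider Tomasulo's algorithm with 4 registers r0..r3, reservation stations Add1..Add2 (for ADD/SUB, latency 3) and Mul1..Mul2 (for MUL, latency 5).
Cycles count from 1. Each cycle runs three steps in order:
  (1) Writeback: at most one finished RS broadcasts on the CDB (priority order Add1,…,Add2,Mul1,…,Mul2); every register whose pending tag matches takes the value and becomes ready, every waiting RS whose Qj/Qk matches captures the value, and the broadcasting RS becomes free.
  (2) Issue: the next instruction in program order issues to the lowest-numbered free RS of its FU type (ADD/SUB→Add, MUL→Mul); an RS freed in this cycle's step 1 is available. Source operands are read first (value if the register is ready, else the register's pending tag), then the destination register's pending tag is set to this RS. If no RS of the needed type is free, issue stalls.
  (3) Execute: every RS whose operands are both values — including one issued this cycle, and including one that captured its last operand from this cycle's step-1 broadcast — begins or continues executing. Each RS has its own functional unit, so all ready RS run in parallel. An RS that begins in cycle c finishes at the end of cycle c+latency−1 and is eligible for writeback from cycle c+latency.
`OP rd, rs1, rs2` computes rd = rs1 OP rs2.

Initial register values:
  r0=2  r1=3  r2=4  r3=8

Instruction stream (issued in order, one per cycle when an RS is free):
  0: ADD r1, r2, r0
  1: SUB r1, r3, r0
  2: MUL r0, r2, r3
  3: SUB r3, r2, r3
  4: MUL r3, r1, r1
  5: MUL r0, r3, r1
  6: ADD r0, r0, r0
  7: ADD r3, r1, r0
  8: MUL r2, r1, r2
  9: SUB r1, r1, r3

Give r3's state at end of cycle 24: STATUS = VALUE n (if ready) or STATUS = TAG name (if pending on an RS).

cycle 1: issue ADD r1<-Add1 // r0:2,r1:Add1,r2:4,r3:8
cycle 2: issue SUB r1<-Add2 // r0:2,r1:Add2,r2:4,r3:8
cycle 3: issue MUL r0<-Mul1 // r0:Mul1,r1:Add2,r2:4,r3:8
cycle 4: CDB Add1=6; issue SUB r3<-Add1 // r0:Mul1,r1:Add2,r2:4,r3:Add1
cycle 5: CDB Add2=6; issue MUL r3<-Mul2 // r0:Mul1,r1:6,r2:4,r3:Mul2
cycle 6: stall // r0:Mul1,r1:6,r2:4,r3:Mul2
cycle 7: CDB Add1=-4; stall // r0:Mul1,r1:6,r2:4,r3:Mul2
cycle 8: CDB Mul1=32; issue MUL r0<-Mul1 // r0:Mul1,r1:6,r2:4,r3:Mul2
cycle 9: issue ADD r0<-Add1 // r0:Add1,r1:6,r2:4,r3:Mul2
cycle 10: CDB Mul2=36; issue ADD r3<-Add2 // r0:Add1,r1:6,r2:4,r3:Add2
cycle 11: issue MUL r2<-Mul2 // r0:Add1,r1:6,r2:Mul2,r3:Add2
cycle 12: stall // r0:Add1,r1:6,r2:Mul2,r3:Add2
cycle 13: stall // r0:Add1,r1:6,r2:Mul2,r3:Add2
cycle 14: stall // r0:Add1,r1:6,r2:Mul2,r3:Add2
cycle 15: CDB Mul1=216; stall // r0:Add1,r1:6,r2:Mul2,r3:Add2
cycle 16: CDB Mul2=24; stall // r0:Add1,r1:6,r2:24,r3:Add2
cycle 17: stall // r0:Add1,r1:6,r2:24,r3:Add2
cycle 18: CDB Add1=432; issue SUB r1<-Add1 // r0:432,r1:Add1,r2:24,r3:Add2
cycle 19: - // r0:432,r1:Add1,r2:24,r3:Add2
cycle 20: - // r0:432,r1:Add1,r2:24,r3:Add2
cycle 21: CDB Add2=438 // r0:432,r1:Add1,r2:24,r3:438
cycle 22: - // r0:432,r1:Add1,r2:24,r3:438
cycle 23: - // r0:432,r1:Add1,r2:24,r3:438
cycle 24: CDB Add1=-432 // r0:432,r1:-432,r2:24,r3:438

STATUS = VALUE 438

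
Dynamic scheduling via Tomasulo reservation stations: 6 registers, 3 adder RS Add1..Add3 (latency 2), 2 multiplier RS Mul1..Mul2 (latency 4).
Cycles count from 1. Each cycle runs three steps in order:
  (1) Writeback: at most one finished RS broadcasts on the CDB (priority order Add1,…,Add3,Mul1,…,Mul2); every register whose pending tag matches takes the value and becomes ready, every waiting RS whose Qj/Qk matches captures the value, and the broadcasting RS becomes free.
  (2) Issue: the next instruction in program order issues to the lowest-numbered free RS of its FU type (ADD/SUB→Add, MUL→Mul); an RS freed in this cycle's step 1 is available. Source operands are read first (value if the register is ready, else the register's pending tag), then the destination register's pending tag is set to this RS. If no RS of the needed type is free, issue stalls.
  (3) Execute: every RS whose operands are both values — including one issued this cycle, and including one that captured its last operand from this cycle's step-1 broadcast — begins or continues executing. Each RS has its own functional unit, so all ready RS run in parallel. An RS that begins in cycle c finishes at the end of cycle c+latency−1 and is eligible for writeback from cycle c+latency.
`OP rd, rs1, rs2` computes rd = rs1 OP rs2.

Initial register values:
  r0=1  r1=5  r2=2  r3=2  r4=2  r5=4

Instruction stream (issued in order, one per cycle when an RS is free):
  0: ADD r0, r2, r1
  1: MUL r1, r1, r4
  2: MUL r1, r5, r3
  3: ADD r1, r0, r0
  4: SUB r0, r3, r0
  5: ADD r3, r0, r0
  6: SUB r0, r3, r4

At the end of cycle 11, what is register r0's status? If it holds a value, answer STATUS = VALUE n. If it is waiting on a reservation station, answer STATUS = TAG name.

STATUS = VALUE -12

cycle 1: issue ADD r0<-Add1 // r0:Add1,r1:5,r2:2,r3:2,r4:2,r5:4
cycle 2: issue MUL r1<-Mul1 // r0:Add1,r1:Mul1,r2:2,r3:2,r4:2,r5:4
cycle 3: CDB Add1=7; issue MUL r1<-Mul2 // r0:7,r1:Mul2,r2:2,r3:2,r4:2,r5:4
cycle 4: issue ADD r1<-Add1 // r0:7,r1:Add1,r2:2,r3:2,r4:2,r5:4
cycle 5: issue SUB r0<-Add2 // r0:Add2,r1:Add1,r2:2,r3:2,r4:2,r5:4
cycle 6: CDB Add1=14; issue ADD r3<-Add1 // r0:Add2,r1:14,r2:2,r3:Add1,r4:2,r5:4
cycle 7: CDB Add2=-5; issue SUB r0<-Add2 // r0:Add2,r1:14,r2:2,r3:Add1,r4:2,r5:4
cycle 8: CDB Mul1=10 // r0:Add2,r1:14,r2:2,r3:Add1,r4:2,r5:4
cycle 9: CDB Add1=-10 // r0:Add2,r1:14,r2:2,r3:-10,r4:2,r5:4
cycle 10: CDB Mul2=8 // r0:Add2,r1:14,r2:2,r3:-10,r4:2,r5:4
cycle 11: CDB Add2=-12 // r0:-12,r1:14,r2:2,r3:-10,r4:2,r5:4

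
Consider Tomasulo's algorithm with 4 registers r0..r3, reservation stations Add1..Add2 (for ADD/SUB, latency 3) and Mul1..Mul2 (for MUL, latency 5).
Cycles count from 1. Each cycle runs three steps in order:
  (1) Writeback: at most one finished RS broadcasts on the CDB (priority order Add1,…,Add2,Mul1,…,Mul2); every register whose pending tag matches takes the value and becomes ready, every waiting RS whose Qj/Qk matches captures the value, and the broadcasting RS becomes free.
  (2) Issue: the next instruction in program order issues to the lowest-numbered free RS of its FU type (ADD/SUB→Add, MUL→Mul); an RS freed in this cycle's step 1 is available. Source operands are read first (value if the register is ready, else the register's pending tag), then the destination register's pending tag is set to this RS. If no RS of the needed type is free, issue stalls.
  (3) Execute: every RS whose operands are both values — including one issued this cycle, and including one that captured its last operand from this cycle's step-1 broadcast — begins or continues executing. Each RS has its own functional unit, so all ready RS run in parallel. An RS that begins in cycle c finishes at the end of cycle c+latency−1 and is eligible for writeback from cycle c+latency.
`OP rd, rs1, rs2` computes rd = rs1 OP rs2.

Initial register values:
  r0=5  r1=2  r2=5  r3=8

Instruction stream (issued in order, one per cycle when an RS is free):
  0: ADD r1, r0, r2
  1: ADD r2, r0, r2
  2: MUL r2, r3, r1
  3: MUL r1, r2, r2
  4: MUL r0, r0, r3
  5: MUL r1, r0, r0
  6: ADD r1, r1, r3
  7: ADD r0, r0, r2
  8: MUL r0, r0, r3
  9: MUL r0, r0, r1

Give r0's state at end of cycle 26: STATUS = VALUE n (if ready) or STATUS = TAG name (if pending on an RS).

  c1: issue ADD r1<-Add1  regs: r0:5,r1:Add1,r2:5,r3:8
  c2: issue ADD r2<-Add2  regs: r0:5,r1:Add1,r2:Add2,r3:8
  c3: issue MUL r2<-Mul1  regs: r0:5,r1:Add1,r2:Mul1,r3:8
  c4: CDB Add1=10; issue MUL r1<-Mul2  regs: r0:5,r1:Mul2,r2:Mul1,r3:8
  c5: CDB Add2=10; stall  regs: r0:5,r1:Mul2,r2:Mul1,r3:8
  c6: stall  regs: r0:5,r1:Mul2,r2:Mul1,r3:8
  c7: stall  regs: r0:5,r1:Mul2,r2:Mul1,r3:8
  c8: stall  regs: r0:5,r1:Mul2,r2:Mul1,r3:8
  c9: CDB Mul1=80; issue MUL r0<-Mul1  regs: r0:Mul1,r1:Mul2,r2:80,r3:8
  c10: stall  regs: r0:Mul1,r1:Mul2,r2:80,r3:8
  c11: stall  regs: r0:Mul1,r1:Mul2,r2:80,r3:8
  c12: stall  regs: r0:Mul1,r1:Mul2,r2:80,r3:8
  c13: stall  regs: r0:Mul1,r1:Mul2,r2:80,r3:8
  c14: CDB Mul1=40; issue MUL r1<-Mul1  regs: r0:40,r1:Mul1,r2:80,r3:8
  c15: CDB Mul2=6400; issue ADD r1<-Add1  regs: r0:40,r1:Add1,r2:80,r3:8
  c16: issue ADD r0<-Add2  regs: r0:Add2,r1:Add1,r2:80,r3:8
  c17: issue MUL r0<-Mul2  regs: r0:Mul2,r1:Add1,r2:80,r3:8
  c18: stall  regs: r0:Mul2,r1:Add1,r2:80,r3:8
  c19: CDB Add2=120; stall  regs: r0:Mul2,r1:Add1,r2:80,r3:8
  c20: CDB Mul1=1600; issue MUL r0<-Mul1  regs: r0:Mul1,r1:Add1,r2:80,r3:8
  c21: -  regs: r0:Mul1,r1:Add1,r2:80,r3:8
  c22: -  regs: r0:Mul1,r1:Add1,r2:80,r3:8
  c23: CDB Add1=1608  regs: r0:Mul1,r1:1608,r2:80,r3:8
  c24: CDB Mul2=960  regs: r0:Mul1,r1:1608,r2:80,r3:8
  c25: -  regs: r0:Mul1,r1:1608,r2:80,r3:8
  c26: -  regs: r0:Mul1,r1:1608,r2:80,r3:8

STATUS = TAG Mul1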